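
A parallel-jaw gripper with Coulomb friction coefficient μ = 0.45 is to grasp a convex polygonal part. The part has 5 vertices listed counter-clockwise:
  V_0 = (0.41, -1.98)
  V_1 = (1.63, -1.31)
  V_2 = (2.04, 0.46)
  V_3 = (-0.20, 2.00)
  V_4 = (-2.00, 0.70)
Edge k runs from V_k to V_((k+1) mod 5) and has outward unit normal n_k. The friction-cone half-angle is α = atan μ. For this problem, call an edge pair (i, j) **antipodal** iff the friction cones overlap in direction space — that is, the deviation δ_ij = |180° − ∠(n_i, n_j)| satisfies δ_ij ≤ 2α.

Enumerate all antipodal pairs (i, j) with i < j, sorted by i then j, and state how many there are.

α = atan 0.45 = 24.23°;  2α = 48.46°
n_0 = (+0.4814, -0.8765)
n_1 = (+0.9742, -0.2257)
n_2 = (+0.5665, +0.8240)
n_3 = (-0.5855, +0.8107)
n_4 = (-0.7436, -0.6687)
  (0,1): δ = 131.82°  ·
  (0,2): δ = 63.28°  ·
  (0,3): δ = 7.06°  ✓
  (0,4): δ = 103.19°  ·
  (1,2): δ = 111.47°  ·
  (1,3): δ = 41.12°  ✓
  (1,4): δ = 55.01°  ·
  (2,3): δ = 109.65°  ·
  (2,4): δ = 13.53°  ✓
  (3,4): δ = 83.87°  ·
antipodal pairs: 3

count = 3; pairs: (0,3), (1,3), (2,4)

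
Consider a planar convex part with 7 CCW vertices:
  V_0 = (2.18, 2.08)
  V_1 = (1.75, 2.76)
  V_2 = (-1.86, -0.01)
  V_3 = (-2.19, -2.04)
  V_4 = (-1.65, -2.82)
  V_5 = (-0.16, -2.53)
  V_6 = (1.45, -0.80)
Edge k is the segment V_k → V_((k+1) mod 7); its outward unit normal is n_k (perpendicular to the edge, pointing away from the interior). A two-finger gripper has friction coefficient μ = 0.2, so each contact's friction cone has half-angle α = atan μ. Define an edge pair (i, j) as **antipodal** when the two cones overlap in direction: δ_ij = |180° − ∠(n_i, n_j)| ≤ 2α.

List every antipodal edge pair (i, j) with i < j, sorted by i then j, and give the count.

count = 3; pairs: (0,3), (1,5), (2,6)

α = atan 0.2 = 11.31°;  2α = 22.62°
n_0 = (+0.8452, +0.5345)
n_1 = (-0.6088, +0.7934)
n_2 = (-0.9870, +0.1605)
n_3 = (-0.8222, -0.5692)
n_4 = (+0.1910, -0.9816)
n_5 = (+0.7320, -0.6813)
n_6 = (+0.9693, -0.2457)
  (0,1): δ = 84.81°  ·
  (0,2): δ = 41.54°  ·
  (0,3): δ = 2.39°  ✓
  (0,4): δ = 68.71°  ·
  (0,5): δ = 104.75°  ·
  (0,6): δ = 133.47°  ·
  (1,2): δ = 136.73°  ·
  (1,3): δ = 92.80°  ·
  (1,4): δ = 26.49°  ·
  (1,5): δ = 9.56°  ✓
  (1,6): δ = 38.28°  ·
  (2,3): δ = 136.07°  ·
  (2,4): δ = 69.75°  ·
  (2,5): δ = 33.71°  ·
  (2,6): δ = 4.99°  ✓
  (3,4): δ = 113.68°  ·
  (3,5): δ = 77.64°  ·
  (3,6): δ = 48.92°  ·
  (4,5): δ = 143.96°  ·
  (4,6): δ = 115.24°  ·
  (5,6): δ = 151.28°  ·
antipodal pairs: 3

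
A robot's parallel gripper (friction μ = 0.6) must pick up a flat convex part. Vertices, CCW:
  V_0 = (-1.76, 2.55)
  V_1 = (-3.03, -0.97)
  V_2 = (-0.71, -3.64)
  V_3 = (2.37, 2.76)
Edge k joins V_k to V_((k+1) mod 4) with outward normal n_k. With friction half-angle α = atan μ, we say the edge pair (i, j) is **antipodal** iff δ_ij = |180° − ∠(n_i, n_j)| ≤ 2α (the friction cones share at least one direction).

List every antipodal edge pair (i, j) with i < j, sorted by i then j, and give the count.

α = atan 0.6 = 30.96°;  2α = 61.93°
n_0 = (-0.9406, +0.3394)
n_1 = (-0.7548, -0.6559)
n_2 = (+0.9011, -0.4336)
n_3 = (-0.0508, +0.9987)
  (0,1): δ = 119.17°  ·
  (0,2): δ = 5.86°  ✓
  (0,3): δ = 112.75°  ·
  (1,2): δ = 66.69°  ·
  (1,3): δ = 51.92°  ✓
  (2,3): δ = 61.39°  ✓
antipodal pairs: 3

count = 3; pairs: (0,2), (1,3), (2,3)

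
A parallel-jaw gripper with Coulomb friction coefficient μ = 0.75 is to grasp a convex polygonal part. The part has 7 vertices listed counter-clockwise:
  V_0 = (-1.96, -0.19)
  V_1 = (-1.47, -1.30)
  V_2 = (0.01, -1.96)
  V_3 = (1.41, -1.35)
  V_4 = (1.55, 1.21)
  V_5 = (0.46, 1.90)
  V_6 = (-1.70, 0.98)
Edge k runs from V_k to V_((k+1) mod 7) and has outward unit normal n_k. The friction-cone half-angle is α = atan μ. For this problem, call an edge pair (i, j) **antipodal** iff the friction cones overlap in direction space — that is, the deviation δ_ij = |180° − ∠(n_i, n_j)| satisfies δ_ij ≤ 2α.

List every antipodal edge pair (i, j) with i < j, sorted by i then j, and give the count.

count = 11; pairs: (0,3), (0,4), (1,3), (1,4), (1,5), (2,4), (2,5), (2,6), (3,5), (3,6), (4,6)

α = atan 0.75 = 36.87°;  2α = 73.74°
n_0 = (-0.9148, -0.4038)
n_1 = (-0.4073, -0.9133)
n_2 = (+0.3994, -0.9168)
n_3 = (+0.9985, -0.0546)
n_4 = (+0.5349, +0.8449)
n_5 = (-0.3919, +0.9200)
n_6 = (-0.9762, +0.2169)
  (0,1): δ = 137.85°  ·
  (0,2): δ = 90.28°  ·
  (0,3): δ = 26.95°  ✓
  (0,4): δ = 33.85°  ✓
  (0,5): δ = 89.25°  ·
  (0,6): δ = 143.65°  ·
  (1,2): δ = 132.42°  ·
  (1,3): δ = 69.10°  ✓
  (1,4): δ = 8.30°  ✓
  (1,5): δ = 47.10°  ✓
  (1,6): δ = 101.51°  ·
  (2,3): δ = 116.67°  ·
  (2,4): δ = 55.88°  ✓
  (2,5): δ = 0.47°  ✓
  (2,6): δ = 53.93°  ✓
  (3,4): δ = 119.20°  ·
  (3,5): δ = 63.80°  ✓
  (3,6): δ = 9.40°  ✓
  (4,5): δ = 124.59°  ·
  (4,6): δ = 70.19°  ✓
  (5,6): δ = 125.60°  ·
antipodal pairs: 11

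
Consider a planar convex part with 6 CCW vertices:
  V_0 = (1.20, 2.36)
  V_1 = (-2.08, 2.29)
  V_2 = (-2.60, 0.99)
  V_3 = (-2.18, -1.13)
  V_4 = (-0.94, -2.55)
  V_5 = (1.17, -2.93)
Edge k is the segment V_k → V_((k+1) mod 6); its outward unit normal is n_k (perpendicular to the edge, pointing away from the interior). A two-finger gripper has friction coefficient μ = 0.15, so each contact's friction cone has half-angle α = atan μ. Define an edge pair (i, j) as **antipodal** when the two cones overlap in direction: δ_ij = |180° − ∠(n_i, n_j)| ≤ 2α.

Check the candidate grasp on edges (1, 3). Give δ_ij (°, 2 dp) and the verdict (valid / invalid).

δ = 117.07°, invalid

α = atan 0.15 = 8.53°;  2α = 17.06°
edge 1: e_1 = (-0.52, -1.30);  n_1 = (-0.9285, +0.3714)
edge 3: e_3 = (+1.24, -1.42);  n_3 = (-0.7532, -0.6578)
∠(n_1, n_3) = 62.93°
δ = |180° − 62.93°| = 117.07°
117.07° > 2α = 17.06°  →  invalid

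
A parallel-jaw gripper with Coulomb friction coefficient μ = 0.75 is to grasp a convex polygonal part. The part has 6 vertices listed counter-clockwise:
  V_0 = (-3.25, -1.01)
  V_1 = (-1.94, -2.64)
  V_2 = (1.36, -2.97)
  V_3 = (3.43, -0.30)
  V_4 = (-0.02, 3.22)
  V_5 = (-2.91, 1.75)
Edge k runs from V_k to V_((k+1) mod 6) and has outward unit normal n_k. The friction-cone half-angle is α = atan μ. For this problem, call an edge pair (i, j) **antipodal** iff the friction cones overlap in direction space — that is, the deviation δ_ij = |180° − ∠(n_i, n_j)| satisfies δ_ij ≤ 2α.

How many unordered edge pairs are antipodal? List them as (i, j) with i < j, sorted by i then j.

count = 6; pairs: (0,3), (1,3), (1,4), (2,4), (2,5), (3,5)

α = atan 0.75 = 36.87°;  2α = 73.74°
n_0 = (-0.7795, -0.6264)
n_1 = (-0.0995, -0.9950)
n_2 = (+0.7903, -0.6127)
n_3 = (+0.7142, +0.7000)
n_4 = (-0.4534, +0.8913)
n_5 = (-0.9925, +0.1223)
  (0,1): δ = 134.50°  ·
  (0,2): δ = 76.57°  ·
  (0,3): δ = 5.64°  ✓
  (0,4): δ = 78.17°  ·
  (0,5): δ = 134.19°  ·
  (1,2): δ = 122.08°  ·
  (1,3): δ = 39.86°  ✓
  (1,4): δ = 32.67°  ✓
  (1,5): δ = 88.69°  ·
  (2,3): δ = 97.79°  ·
  (2,4): δ = 25.25°  ✓
  (2,5): δ = 30.76°  ✓
  (3,4): δ = 107.46°  ·
  (3,5): δ = 51.45°  ✓
  (4,5): δ = 123.98°  ·
antipodal pairs: 6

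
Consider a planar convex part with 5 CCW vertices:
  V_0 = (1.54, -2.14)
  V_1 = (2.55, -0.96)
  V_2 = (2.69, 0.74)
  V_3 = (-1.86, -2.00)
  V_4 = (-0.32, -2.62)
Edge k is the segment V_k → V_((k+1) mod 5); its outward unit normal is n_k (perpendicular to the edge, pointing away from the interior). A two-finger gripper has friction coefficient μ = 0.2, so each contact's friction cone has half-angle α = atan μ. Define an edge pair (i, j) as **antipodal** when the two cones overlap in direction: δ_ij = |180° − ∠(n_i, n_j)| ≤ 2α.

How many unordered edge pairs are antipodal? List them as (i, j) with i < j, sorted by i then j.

count = 2; pairs: (0,2), (2,4)

α = atan 0.2 = 11.31°;  2α = 22.62°
n_0 = (+0.7597, -0.6503)
n_1 = (+0.9966, -0.0821)
n_2 = (-0.5159, +0.8567)
n_3 = (-0.3735, -0.9276)
n_4 = (+0.2499, -0.9683)
  (0,1): δ = 144.15°  ·
  (0,2): δ = 18.38°  ✓
  (0,3): δ = 108.63°  ·
  (0,4): δ = 145.03°  ·
  (1,2): δ = 54.24°  ·
  (1,3): δ = 72.78°  ·
  (1,4): δ = 109.18°  ·
  (2,3): δ = 52.99°  ·
  (2,4): δ = 16.59°  ✓
  (3,4): δ = 143.60°  ·
antipodal pairs: 2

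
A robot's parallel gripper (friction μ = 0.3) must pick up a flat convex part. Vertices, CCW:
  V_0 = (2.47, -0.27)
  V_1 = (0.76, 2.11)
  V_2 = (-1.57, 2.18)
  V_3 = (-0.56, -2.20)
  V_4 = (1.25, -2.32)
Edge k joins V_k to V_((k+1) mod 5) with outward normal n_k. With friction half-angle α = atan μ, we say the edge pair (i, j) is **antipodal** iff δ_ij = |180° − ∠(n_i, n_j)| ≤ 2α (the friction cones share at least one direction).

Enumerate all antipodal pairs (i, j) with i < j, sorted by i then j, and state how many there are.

α = atan 0.3 = 16.70°;  2α = 33.40°
n_0 = (+0.8121, +0.5835)
n_1 = (+0.0300, +0.9995)
n_2 = (-0.9744, -0.2247)
n_3 = (-0.0662, -0.9978)
n_4 = (+0.8593, -0.5114)
  (0,1): δ = 127.42°  ·
  (0,2): δ = 22.71°  ✓
  (0,3): δ = 50.51°  ·
  (0,4): δ = 113.55°  ·
  (1,2): δ = 75.29°  ·
  (1,3): δ = 2.07°  ✓
  (1,4): δ = 60.96°  ·
  (2,3): δ = 106.78°  ·
  (2,4): δ = 43.74°  ·
  (3,4): δ = 116.96°  ·
antipodal pairs: 2

count = 2; pairs: (0,2), (1,3)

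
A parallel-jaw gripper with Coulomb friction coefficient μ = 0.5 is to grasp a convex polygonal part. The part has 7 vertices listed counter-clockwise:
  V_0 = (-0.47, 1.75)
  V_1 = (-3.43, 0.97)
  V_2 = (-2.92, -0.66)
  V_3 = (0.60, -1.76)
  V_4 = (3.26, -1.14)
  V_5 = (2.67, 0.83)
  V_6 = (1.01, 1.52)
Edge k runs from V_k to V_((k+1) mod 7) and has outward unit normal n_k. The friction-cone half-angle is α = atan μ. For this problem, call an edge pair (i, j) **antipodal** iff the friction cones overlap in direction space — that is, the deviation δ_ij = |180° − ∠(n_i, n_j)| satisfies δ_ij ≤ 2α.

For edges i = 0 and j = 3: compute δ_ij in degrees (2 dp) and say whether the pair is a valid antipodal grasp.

α = atan 0.5 = 26.57°;  2α = 53.13°
edge 0: e_0 = (-2.96, -0.78);  n_0 = (-0.2548, +0.9670)
edge 3: e_3 = (+2.66, +0.62);  n_3 = (+0.2270, -0.9739)
∠(n_0, n_3) = 178.36°
δ = |180° − 178.36°| = 1.64°
1.64° ≤ 2α = 53.13°  →  valid

δ = 1.64°, valid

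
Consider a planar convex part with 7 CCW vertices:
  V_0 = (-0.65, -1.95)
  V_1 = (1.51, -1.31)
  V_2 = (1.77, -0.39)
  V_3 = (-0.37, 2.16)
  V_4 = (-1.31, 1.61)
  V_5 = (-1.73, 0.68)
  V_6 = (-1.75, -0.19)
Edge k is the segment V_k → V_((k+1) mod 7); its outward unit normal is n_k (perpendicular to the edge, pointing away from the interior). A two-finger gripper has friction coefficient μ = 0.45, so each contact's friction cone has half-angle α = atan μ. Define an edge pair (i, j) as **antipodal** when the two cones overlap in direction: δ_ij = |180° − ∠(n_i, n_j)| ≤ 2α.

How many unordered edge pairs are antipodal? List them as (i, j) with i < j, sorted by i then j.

count = 7; pairs: (0,3), (1,3), (1,4), (1,5), (1,6), (2,5), (2,6)

α = atan 0.45 = 24.23°;  2α = 48.46°
n_0 = (+0.2841, -0.9588)
n_1 = (+0.9623, -0.2720)
n_2 = (+0.7660, +0.6428)
n_3 = (-0.5050, +0.8631)
n_4 = (-0.9114, +0.4116)
n_5 = (-0.9997, +0.0230)
n_6 = (-0.8480, -0.5300)
  (0,1): δ = 122.29°  ·
  (0,2): δ = 66.50°  ·
  (0,3): δ = 13.83°  ✓
  (0,4): δ = 49.19°  ·
  (0,5): δ = 72.18°  ·
  (0,6): δ = 105.50°  ·
  (1,2): δ = 124.22°  ·
  (1,3): δ = 43.89°  ✓
  (1,4): δ = 8.52°  ✓
  (1,5): δ = 14.46°  ✓
  (1,6): δ = 47.79°  ✓
  (2,3): δ = 99.67°  ·
  (2,4): δ = 64.31°  ·
  (2,5): δ = 41.32°  ✓
  (2,6): δ = 8.00°  ✓
  (3,4): δ = 144.64°  ·
  (3,5): δ = 121.65°  ·
  (3,6): δ = 88.33°  ·
  (4,5): δ = 157.01°  ·
  (4,6): δ = 123.69°  ·
  (5,6): δ = 146.68°  ·
antipodal pairs: 7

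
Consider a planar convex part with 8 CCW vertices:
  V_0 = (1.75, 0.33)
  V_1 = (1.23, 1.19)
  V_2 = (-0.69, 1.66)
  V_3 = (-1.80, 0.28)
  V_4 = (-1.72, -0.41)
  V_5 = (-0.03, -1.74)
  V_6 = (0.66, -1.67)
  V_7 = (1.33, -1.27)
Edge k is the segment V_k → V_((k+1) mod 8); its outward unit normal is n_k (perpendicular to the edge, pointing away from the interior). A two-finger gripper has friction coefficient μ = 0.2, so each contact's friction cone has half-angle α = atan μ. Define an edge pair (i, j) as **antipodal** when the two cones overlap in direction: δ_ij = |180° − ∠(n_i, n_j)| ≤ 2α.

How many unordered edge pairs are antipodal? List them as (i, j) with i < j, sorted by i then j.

α = atan 0.2 = 11.31°;  2α = 22.62°
n_0 = (+0.8557, +0.5174)
n_1 = (+0.2378, +0.9713)
n_2 = (-0.7792, +0.6268)
n_3 = (-0.9933, -0.1152)
n_4 = (-0.6184, -0.7858)
n_5 = (+0.1009, -0.9949)
n_6 = (+0.5126, -0.8586)
n_7 = (+0.9672, -0.2539)
  (0,1): δ = 134.91°  ·
  (0,2): δ = 69.97°  ·
  (0,3): δ = 24.55°  ·
  (0,4): δ = 20.64°  ✓
  (0,5): δ = 64.63°  ·
  (0,6): δ = 89.68°  ·
  (0,7): δ = 134.13°  ·
  (1,2): δ = 115.06°  ·
  (1,3): δ = 69.63°  ·
  (1,4): δ = 24.45°  ·
  (1,5): δ = 19.55°  ✓
  (1,6): δ = 44.59°  ·
  (1,7): δ = 89.05°  ·
  (2,3): δ = 134.58°  ·
  (2,4): δ = 89.39°  ·
  (2,5): δ = 45.40°  ·
  (2,6): δ = 20.35°  ✓
  (2,7): δ = 24.10°  ·
  (3,4): δ = 134.82°  ·
  (3,5): δ = 90.82°  ·
  (3,6): δ = 65.78°  ·
  (3,7): δ = 21.32°  ✓
  (4,5): δ = 136.01°  ·
  (4,6): δ = 110.96°  ·
  (4,7): δ = 66.51°  ·
  (5,6): δ = 154.95°  ·
  (5,7): δ = 110.50°  ·
  (6,7): δ = 135.55°  ·
antipodal pairs: 4

count = 4; pairs: (0,4), (1,5), (2,6), (3,7)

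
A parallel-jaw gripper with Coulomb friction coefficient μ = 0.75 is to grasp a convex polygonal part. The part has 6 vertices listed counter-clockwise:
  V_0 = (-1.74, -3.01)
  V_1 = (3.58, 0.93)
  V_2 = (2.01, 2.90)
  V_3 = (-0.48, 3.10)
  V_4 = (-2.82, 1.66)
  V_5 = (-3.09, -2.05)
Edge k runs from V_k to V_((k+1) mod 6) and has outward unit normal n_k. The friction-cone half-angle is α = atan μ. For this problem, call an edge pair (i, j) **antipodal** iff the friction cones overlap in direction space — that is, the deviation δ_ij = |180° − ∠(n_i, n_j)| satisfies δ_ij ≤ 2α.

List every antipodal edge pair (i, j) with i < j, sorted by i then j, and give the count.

count = 7; pairs: (0,2), (0,3), (0,4), (1,4), (1,5), (2,5), (3,5)

α = atan 0.75 = 36.87°;  2α = 73.74°
n_0 = (+0.5952, -0.8036)
n_1 = (+0.7820, +0.6232)
n_2 = (+0.0801, +0.9968)
n_3 = (-0.5241, +0.8517)
n_4 = (-0.9974, +0.0726)
n_5 = (-0.5795, -0.8150)
  (0,1): δ = 87.97°  ·
  (0,2): δ = 41.12°  ✓
  (0,3): δ = 4.92°  ✓
  (0,4): δ = 49.31°  ✓
  (0,5): δ = 108.06°  ·
  (1,2): δ = 133.15°  ·
  (1,3): δ = 96.95°  ·
  (1,4): δ = 42.72°  ✓
  (1,5): δ = 16.03°  ✓
  (2,3): δ = 143.80°  ·
  (2,4): δ = 89.57°  ·
  (2,5): δ = 30.82°  ✓
  (3,4): δ = 125.77°  ·
  (3,5): δ = 67.02°  ✓
  (4,5): δ = 121.25°  ·
antipodal pairs: 7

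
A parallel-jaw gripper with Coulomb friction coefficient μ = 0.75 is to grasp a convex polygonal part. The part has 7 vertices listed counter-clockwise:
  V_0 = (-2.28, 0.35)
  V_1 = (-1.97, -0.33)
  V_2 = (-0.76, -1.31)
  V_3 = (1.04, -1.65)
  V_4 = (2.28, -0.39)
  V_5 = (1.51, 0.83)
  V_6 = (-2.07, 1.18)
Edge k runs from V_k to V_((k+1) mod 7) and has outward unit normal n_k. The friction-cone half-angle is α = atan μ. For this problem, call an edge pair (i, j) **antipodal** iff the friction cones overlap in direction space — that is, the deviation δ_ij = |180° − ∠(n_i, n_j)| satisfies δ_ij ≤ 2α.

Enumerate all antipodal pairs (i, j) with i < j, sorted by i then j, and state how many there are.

α = atan 0.75 = 36.87°;  2α = 73.74°
n_0 = (-0.9099, -0.4148)
n_1 = (-0.6294, -0.7771)
n_2 = (-0.1856, -0.9826)
n_3 = (+0.7127, -0.7014)
n_4 = (+0.8457, +0.5337)
n_5 = (+0.0973, +0.9953)
n_6 = (-0.9695, +0.2453)
  (0,1): δ = 153.51°  ·
  (0,2): δ = 125.20°  ·
  (0,3): δ = 69.05°  ✓
  (0,4): δ = 7.75°  ✓
  (0,5): δ = 59.91°  ✓
  (0,6): δ = 141.29°  ·
  (1,2): δ = 151.69°  ·
  (1,3): δ = 95.54°  ·
  (1,4): δ = 18.74°  ✓
  (1,5): δ = 33.42°  ✓
  (1,6): δ = 114.81°  ·
  (2,3): δ = 123.85°  ·
  (2,4): δ = 47.05°  ✓
  (2,5): δ = 5.11°  ✓
  (2,6): δ = 86.50°  ·
  (3,4): δ = 103.20°  ·
  (3,5): δ = 51.04°  ✓
  (3,6): δ = 30.34°  ✓
  (4,5): δ = 127.84°  ·
  (4,6): δ = 46.46°  ✓
  (5,6): δ = 98.61°  ·
antipodal pairs: 10

count = 10; pairs: (0,3), (0,4), (0,5), (1,4), (1,5), (2,4), (2,5), (3,5), (3,6), (4,6)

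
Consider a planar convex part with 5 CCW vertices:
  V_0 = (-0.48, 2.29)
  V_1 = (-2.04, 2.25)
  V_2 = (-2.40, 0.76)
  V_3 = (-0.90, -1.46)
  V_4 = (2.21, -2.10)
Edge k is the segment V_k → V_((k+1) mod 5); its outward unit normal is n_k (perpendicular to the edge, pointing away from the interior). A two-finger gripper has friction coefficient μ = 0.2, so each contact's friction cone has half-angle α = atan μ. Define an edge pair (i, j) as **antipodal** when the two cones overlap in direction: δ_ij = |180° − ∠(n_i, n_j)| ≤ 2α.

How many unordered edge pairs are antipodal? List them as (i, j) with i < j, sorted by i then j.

α = atan 0.2 = 11.31°;  2α = 22.62°
n_0 = (-0.0256, +0.9997)
n_1 = (-0.9720, +0.2349)
n_2 = (-0.8286, -0.5599)
n_3 = (-0.2016, -0.9795)
n_4 = (+0.8527, +0.5225)
  (0,1): δ = 105.05°  ·
  (0,2): δ = 57.42°  ·
  (0,3): δ = 13.10°  ✓
  (0,4): δ = 120.03°  ·
  (1,2): δ = 132.37°  ·
  (1,3): δ = 88.05°  ·
  (1,4): δ = 45.08°  ·
  (2,3): δ = 135.67°  ·
  (2,4): δ = 2.55°  ✓
  (3,4): δ = 46.87°  ·
antipodal pairs: 2

count = 2; pairs: (0,3), (2,4)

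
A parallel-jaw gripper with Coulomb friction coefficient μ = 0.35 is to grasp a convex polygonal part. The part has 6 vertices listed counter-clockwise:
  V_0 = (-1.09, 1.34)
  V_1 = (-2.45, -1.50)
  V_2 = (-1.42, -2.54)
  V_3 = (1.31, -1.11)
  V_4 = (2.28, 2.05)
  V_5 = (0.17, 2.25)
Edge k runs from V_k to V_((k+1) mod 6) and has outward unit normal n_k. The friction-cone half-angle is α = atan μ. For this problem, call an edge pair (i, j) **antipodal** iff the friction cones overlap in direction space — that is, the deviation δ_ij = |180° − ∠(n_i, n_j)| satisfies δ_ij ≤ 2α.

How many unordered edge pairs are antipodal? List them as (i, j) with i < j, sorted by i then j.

α = atan 0.35 = 19.29°;  2α = 38.58°
n_0 = (-0.9019, +0.4319)
n_1 = (-0.7105, -0.7037)
n_2 = (+0.4640, -0.8858)
n_3 = (+0.9560, -0.2934)
n_4 = (+0.0944, +0.9955)
n_5 = (-0.5855, +0.8107)
  (0,1): δ = 109.69°  ·
  (0,2): δ = 36.77°  ✓
  (0,3): δ = 8.52°  ✓
  (0,4): δ = 110.17°  ·
  (0,5): δ = 151.43°  ·
  (1,2): δ = 107.08°  ·
  (1,3): δ = 61.79°  ·
  (1,4): δ = 39.86°  ·
  (1,5): δ = 81.11°  ·
  (2,3): δ = 134.71°  ·
  (2,4): δ = 33.06°  ✓
  (2,5): δ = 8.19°  ✓
  (3,4): δ = 78.35°  ·
  (3,5): δ = 37.10°  ✓
  (4,5): δ = 138.75°  ·
antipodal pairs: 5

count = 5; pairs: (0,2), (0,3), (2,4), (2,5), (3,5)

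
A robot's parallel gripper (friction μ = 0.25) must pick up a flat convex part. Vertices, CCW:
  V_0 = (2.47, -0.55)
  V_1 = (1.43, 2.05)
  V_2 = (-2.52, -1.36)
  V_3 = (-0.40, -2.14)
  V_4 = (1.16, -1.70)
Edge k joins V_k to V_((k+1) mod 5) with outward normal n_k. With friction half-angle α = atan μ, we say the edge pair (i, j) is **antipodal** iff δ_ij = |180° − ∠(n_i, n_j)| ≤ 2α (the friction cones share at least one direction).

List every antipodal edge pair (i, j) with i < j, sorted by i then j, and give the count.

count = 2; pairs: (1,3), (1,4)

α = atan 0.25 = 14.04°;  2α = 28.07°
n_0 = (+0.9285, +0.3714)
n_1 = (-0.6535, +0.7570)
n_2 = (-0.3453, -0.9385)
n_3 = (+0.2715, -0.9624)
n_4 = (+0.6597, -0.7515)
  (0,1): δ = 71.00°  ·
  (0,2): δ = 48.00°  ·
  (0,3): δ = 83.95°  ·
  (0,4): δ = 109.48°  ·
  (1,2): δ = 61.00°  ·
  (1,3): δ = 25.05°  ✓
  (1,4): δ = 0.47°  ✓
  (2,3): δ = 144.05°  ·
  (2,4): δ = 118.52°  ·
  (3,4): δ = 154.47°  ·
antipodal pairs: 2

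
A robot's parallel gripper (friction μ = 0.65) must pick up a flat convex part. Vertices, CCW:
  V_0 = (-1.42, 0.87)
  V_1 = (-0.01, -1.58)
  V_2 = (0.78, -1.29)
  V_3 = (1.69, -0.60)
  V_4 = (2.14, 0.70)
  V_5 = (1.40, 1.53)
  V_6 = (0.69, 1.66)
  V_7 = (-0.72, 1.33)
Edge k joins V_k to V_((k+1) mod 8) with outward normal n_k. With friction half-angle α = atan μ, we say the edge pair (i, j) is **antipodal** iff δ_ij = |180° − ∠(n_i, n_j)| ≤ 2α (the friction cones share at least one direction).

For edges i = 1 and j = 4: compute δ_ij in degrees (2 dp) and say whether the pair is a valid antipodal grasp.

α = atan 0.65 = 33.02°;  2α = 66.05°
edge 1: e_1 = (+0.79, +0.29);  n_1 = (+0.3446, -0.9387)
edge 4: e_4 = (-0.74, +0.83);  n_4 = (+0.7464, +0.6655)
∠(n_1, n_4) = 111.56°
δ = |180° − 111.56°| = 68.44°
68.44° > 2α = 66.05°  →  invalid

δ = 68.44°, invalid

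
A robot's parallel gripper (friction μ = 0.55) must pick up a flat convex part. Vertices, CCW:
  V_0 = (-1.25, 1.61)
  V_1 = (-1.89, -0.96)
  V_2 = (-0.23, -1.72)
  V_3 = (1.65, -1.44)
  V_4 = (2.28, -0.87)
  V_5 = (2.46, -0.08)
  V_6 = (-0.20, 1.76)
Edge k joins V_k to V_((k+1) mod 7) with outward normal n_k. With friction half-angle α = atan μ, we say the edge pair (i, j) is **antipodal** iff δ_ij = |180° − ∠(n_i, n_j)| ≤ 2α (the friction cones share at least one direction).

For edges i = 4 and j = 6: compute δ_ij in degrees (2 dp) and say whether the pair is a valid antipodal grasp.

α = atan 0.55 = 28.81°;  2α = 57.62°
edge 4: e_4 = (+0.18, +0.79);  n_4 = (+0.9750, -0.2222)
edge 6: e_6 = (-1.05, -0.15);  n_6 = (-0.1414, +0.9899)
∠(n_4, n_6) = 110.97°
δ = |180° − 110.97°| = 69.03°
69.03° > 2α = 57.62°  →  invalid

δ = 69.03°, invalid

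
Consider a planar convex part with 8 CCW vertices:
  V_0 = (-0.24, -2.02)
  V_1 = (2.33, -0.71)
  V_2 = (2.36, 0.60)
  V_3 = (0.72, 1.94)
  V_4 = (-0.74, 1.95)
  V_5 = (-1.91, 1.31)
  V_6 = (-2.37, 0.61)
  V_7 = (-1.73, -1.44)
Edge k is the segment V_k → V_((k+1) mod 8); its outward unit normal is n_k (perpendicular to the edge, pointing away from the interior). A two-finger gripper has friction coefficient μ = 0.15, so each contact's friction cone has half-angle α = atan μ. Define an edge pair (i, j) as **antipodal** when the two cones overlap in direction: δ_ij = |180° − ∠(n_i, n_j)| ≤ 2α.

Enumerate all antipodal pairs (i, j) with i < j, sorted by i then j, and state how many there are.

α = atan 0.15 = 8.53°;  2α = 17.06°
n_0 = (+0.4541, -0.8909)
n_1 = (+0.9997, -0.0229)
n_2 = (+0.6327, +0.7744)
n_3 = (+0.0068, +1.0000)
n_4 = (-0.4799, +0.8773)
n_5 = (-0.8357, +0.5492)
n_6 = (-0.9546, -0.2980)
n_7 = (-0.3627, -0.9319)
  (0,1): δ = 118.32°  ·
  (0,2): δ = 66.26°  ·
  (0,3): δ = 27.40°  ·
  (0,4): δ = 1.67°  ✓
  (0,5): δ = 29.68°  ·
  (0,6): δ = 80.33°  ·
  (0,7): δ = 131.72°  ·
  (1,2): δ = 127.94°  ·
  (1,3): δ = 89.08°  ·
  (1,4): δ = 60.01°  ·
  (1,5): δ = 32.00°  ·
  (1,6): δ = 18.65°  ·
  (1,7): δ = 70.04°  ·
  (2,3): δ = 141.14°  ·
  (2,4): δ = 112.07°  ·
  (2,5): δ = 84.06°  ·
  (2,6): δ = 33.41°  ·
  (2,7): δ = 17.98°  ·
  (3,4): δ = 150.93°  ·
  (3,5): δ = 122.92°  ·
  (3,6): δ = 72.27°  ·
  (3,7): δ = 20.88°  ·
  (4,5): δ = 151.99°  ·
  (4,6): δ = 101.34°  ·
  (4,7): δ = 49.95°  ·
  (5,6): δ = 129.35°  ·
  (5,7): δ = 77.96°  ·
  (6,7): δ = 128.61°  ·
antipodal pairs: 1

count = 1; pairs: (0,4)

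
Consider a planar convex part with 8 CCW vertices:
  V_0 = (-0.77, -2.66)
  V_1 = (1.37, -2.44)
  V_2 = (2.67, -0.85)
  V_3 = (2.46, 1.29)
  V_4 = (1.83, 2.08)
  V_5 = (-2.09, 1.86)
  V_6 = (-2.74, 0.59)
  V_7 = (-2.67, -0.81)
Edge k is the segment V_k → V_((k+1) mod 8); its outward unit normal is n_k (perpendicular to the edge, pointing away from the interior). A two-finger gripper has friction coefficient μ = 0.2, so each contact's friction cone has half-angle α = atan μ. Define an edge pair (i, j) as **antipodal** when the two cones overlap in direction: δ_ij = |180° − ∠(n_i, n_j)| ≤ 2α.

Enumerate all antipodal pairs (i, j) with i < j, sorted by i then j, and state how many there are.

count = 4; pairs: (0,4), (1,5), (2,6), (3,7)

α = atan 0.2 = 11.31°;  2α = 22.62°
n_0 = (+0.1023, -0.9948)
n_1 = (+0.7742, -0.6330)
n_2 = (+0.9952, +0.0977)
n_3 = (+0.7818, +0.6235)
n_4 = (-0.0560, +0.9984)
n_5 = (-0.8902, +0.4556)
n_6 = (-0.9988, -0.0499)
n_7 = (-0.6976, -0.7165)
  (0,1): δ = 135.14°  ·
  (0,2): δ = 90.27°  ·
  (0,3): δ = 57.30°  ·
  (0,4): δ = 2.66°  ✓
  (0,5): δ = 57.03°  ·
  (0,6): δ = 86.99°  ·
  (0,7): δ = 129.89°  ·
  (1,2): δ = 135.13°  ·
  (1,3): δ = 102.16°  ·
  (1,4): δ = 47.52°  ·
  (1,5): δ = 12.17°  ✓
  (1,6): δ = 42.13°  ·
  (1,7): δ = 85.03°  ·
  (2,3): δ = 147.03°  ·
  (2,4): δ = 92.39°  ·
  (2,5): δ = 32.71°  ·
  (2,6): δ = 2.74°  ✓
  (2,7): δ = 40.16°  ·
  (3,4): δ = 125.36°  ·
  (3,5): δ = 65.68°  ·
  (3,6): δ = 35.71°  ·
  (3,7): δ = 7.19°  ✓
  (4,5): δ = 120.32°  ·
  (4,6): δ = 90.35°  ·
  (4,7): δ = 47.45°  ·
  (5,6): δ = 150.03°  ·
  (5,7): δ = 107.13°  ·
  (6,7): δ = 137.10°  ·
antipodal pairs: 4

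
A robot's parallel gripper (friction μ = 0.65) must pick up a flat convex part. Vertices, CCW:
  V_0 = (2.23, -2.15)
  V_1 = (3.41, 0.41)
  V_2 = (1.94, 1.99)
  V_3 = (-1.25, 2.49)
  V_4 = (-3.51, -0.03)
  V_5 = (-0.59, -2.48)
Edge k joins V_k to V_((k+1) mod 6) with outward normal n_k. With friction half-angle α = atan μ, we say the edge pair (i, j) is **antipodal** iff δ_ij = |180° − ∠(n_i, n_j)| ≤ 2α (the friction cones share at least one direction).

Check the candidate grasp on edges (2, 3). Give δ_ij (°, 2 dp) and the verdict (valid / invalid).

δ = 122.98°, invalid

α = atan 0.65 = 33.02°;  2α = 66.05°
edge 2: e_2 = (-3.19, +0.50);  n_2 = (+0.1548, +0.9879)
edge 3: e_3 = (-2.26, -2.52);  n_3 = (-0.7445, +0.6677)
∠(n_2, n_3) = 57.02°
δ = |180° − 57.02°| = 122.98°
122.98° > 2α = 66.05°  →  invalid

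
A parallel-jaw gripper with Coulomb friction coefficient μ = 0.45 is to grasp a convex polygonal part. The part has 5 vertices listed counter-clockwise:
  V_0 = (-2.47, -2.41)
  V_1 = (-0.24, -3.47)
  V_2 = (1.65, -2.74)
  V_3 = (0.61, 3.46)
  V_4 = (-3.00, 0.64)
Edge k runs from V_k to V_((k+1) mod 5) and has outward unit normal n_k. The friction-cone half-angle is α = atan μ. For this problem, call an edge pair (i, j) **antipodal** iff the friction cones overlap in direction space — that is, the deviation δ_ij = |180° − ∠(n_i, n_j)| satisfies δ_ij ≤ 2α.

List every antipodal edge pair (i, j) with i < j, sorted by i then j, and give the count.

count = 2; pairs: (1,3), (2,4)

α = atan 0.45 = 24.23°;  2α = 48.46°
n_0 = (-0.4293, -0.9032)
n_1 = (+0.3603, -0.9328)
n_2 = (+0.9862, +0.1654)
n_3 = (-0.6156, +0.7881)
n_4 = (-0.9852, -0.1712)
  (0,1): δ = 133.46°  ·
  (0,2): δ = 55.05°  ·
  (0,3): δ = 63.42°  ·
  (0,4): δ = 125.28°  ·
  (1,2): δ = 101.60°  ·
  (1,3): δ = 16.88°  ✓
  (1,4): δ = 78.74°  ·
  (2,3): δ = 61.53°  ·
  (2,4): δ = 0.34°  ✓
  (3,4): δ = 118.14°  ·
antipodal pairs: 2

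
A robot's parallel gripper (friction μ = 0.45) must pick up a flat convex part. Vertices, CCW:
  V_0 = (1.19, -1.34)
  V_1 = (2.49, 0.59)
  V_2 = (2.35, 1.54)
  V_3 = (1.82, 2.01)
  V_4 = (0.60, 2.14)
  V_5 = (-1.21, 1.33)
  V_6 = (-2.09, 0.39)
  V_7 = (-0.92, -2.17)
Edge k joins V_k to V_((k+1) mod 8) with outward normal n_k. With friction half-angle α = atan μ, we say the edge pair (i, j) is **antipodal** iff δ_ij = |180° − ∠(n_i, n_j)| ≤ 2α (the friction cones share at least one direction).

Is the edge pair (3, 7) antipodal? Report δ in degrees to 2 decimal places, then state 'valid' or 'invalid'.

δ = 27.56°, valid

α = atan 0.45 = 24.23°;  2α = 48.46°
edge 3: e_3 = (-1.22, +0.13);  n_3 = (+0.1060, +0.9944)
edge 7: e_7 = (+2.11, +0.83);  n_7 = (+0.3661, -0.9306)
∠(n_3, n_7) = 152.44°
δ = |180° − 152.44°| = 27.56°
27.56° ≤ 2α = 48.46°  →  valid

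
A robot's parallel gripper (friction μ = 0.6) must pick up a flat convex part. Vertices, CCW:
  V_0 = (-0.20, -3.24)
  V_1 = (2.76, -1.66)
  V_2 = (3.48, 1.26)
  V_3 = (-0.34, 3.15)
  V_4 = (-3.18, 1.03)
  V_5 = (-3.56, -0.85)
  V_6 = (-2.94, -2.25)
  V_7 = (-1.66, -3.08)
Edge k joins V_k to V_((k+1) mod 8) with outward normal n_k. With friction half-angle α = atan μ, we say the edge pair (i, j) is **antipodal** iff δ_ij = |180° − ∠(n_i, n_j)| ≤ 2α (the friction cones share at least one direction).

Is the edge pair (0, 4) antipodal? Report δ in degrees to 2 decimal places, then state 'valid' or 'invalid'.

δ = 50.48°, valid

α = atan 0.6 = 30.96°;  2α = 61.93°
edge 0: e_0 = (+2.96, +1.58);  n_0 = (+0.4709, -0.8822)
edge 4: e_4 = (-0.38, -1.88);  n_4 = (-0.9802, +0.1981)
∠(n_0, n_4) = 129.52°
δ = |180° − 129.52°| = 50.48°
50.48° ≤ 2α = 61.93°  →  valid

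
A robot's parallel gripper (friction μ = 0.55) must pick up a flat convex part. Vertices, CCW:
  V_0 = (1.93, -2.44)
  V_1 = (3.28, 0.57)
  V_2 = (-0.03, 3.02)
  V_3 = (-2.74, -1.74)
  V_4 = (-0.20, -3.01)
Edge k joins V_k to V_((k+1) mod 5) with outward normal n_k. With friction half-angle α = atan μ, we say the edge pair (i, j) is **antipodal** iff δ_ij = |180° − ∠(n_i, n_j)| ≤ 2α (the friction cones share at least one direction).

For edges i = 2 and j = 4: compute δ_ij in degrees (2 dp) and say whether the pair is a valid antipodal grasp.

δ = 45.36°, valid

α = atan 0.55 = 28.81°;  2α = 57.62°
edge 2: e_2 = (-2.71, -4.76);  n_2 = (-0.8690, +0.4948)
edge 4: e_4 = (+2.13, +0.57);  n_4 = (+0.2585, -0.9660)
∠(n_2, n_4) = 134.64°
δ = |180° − 134.64°| = 45.36°
45.36° ≤ 2α = 57.62°  →  valid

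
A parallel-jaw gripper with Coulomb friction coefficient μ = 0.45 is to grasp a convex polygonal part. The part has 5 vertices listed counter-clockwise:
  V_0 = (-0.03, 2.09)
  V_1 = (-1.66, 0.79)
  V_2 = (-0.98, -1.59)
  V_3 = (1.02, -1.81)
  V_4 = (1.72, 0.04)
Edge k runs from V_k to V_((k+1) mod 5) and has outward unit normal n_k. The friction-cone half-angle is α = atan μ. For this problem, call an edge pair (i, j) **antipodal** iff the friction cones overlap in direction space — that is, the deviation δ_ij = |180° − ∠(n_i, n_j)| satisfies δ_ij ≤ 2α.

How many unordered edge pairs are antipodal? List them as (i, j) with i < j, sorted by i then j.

count = 5; pairs: (0,2), (0,3), (1,3), (1,4), (2,4)

α = atan 0.45 = 24.23°;  2α = 48.46°
n_0 = (-0.6235, +0.7818)
n_1 = (-0.9615, -0.2747)
n_2 = (-0.1093, -0.9940)
n_3 = (+0.9353, -0.3539)
n_4 = (+0.7606, +0.6493)
  (0,1): δ = 112.63°  ·
  (0,2): δ = 44.85°  ✓
  (0,3): δ = 30.70°  ✓
  (0,4): δ = 91.91°  ·
  (1,2): δ = 112.22°  ·
  (1,3): δ = 36.67°  ✓
  (1,4): δ = 24.54°  ✓
  (2,3): δ = 104.45°  ·
  (2,4): δ = 43.24°  ✓
  (3,4): δ = 118.79°  ·
antipodal pairs: 5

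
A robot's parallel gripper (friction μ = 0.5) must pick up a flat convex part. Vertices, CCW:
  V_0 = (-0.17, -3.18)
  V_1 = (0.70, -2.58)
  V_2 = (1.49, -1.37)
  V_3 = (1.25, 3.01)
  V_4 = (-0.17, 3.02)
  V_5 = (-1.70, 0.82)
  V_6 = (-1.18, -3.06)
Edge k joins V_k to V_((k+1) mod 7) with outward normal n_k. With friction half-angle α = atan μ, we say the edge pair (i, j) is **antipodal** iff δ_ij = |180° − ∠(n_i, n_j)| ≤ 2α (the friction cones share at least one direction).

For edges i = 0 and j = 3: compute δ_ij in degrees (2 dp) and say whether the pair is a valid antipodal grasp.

δ = 35.00°, valid

α = atan 0.5 = 26.57°;  2α = 53.13°
edge 0: e_0 = (+0.87, +0.60);  n_0 = (+0.5677, -0.8232)
edge 3: e_3 = (-1.42, +0.01);  n_3 = (+0.0070, +1.0000)
∠(n_0, n_3) = 145.00°
δ = |180° − 145.00°| = 35.00°
35.00° ≤ 2α = 53.13°  →  valid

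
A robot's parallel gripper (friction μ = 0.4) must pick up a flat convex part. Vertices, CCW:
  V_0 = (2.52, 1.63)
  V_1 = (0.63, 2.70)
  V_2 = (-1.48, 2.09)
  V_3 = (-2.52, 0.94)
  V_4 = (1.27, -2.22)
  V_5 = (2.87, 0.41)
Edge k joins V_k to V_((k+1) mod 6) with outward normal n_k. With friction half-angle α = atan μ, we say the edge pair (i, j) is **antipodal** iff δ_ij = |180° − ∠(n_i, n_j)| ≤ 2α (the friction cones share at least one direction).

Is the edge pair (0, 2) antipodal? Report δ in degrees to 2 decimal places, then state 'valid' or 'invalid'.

δ = 102.61°, invalid

α = atan 0.4 = 21.80°;  2α = 43.60°
edge 0: e_0 = (-1.89, +1.07);  n_0 = (+0.4927, +0.8702)
edge 2: e_2 = (-1.04, -1.15);  n_2 = (-0.7417, +0.6707)
∠(n_0, n_2) = 77.39°
δ = |180° − 77.39°| = 102.61°
102.61° > 2α = 43.60°  →  invalid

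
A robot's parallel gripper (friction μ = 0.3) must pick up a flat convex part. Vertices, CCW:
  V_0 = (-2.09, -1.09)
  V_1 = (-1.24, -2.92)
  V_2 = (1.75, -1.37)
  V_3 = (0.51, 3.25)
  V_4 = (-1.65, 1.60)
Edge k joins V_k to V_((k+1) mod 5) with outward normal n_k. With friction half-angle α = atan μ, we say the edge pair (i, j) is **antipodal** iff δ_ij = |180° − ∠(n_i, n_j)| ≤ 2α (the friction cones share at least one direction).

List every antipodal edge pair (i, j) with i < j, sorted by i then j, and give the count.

count = 3; pairs: (0,2), (1,3), (2,4)

α = atan 0.3 = 16.70°;  2α = 33.40°
n_0 = (-0.9069, -0.4213)
n_1 = (+0.4602, -0.8878)
n_2 = (+0.9658, +0.2592)
n_3 = (-0.6070, +0.7947)
n_4 = (-0.9869, +0.1614)
  (0,1): δ = 87.51°  ·
  (0,2): δ = 9.89°  ✓
  (0,3): δ = 102.46°  ·
  (0,4): δ = 145.80°  ·
  (1,2): δ = 102.38°  ·
  (1,3): δ = 9.97°  ✓
  (1,4): δ = 53.31°  ·
  (2,3): δ = 67.65°  ·
  (2,4): δ = 24.31°  ✓
  (3,4): δ = 136.67°  ·
antipodal pairs: 3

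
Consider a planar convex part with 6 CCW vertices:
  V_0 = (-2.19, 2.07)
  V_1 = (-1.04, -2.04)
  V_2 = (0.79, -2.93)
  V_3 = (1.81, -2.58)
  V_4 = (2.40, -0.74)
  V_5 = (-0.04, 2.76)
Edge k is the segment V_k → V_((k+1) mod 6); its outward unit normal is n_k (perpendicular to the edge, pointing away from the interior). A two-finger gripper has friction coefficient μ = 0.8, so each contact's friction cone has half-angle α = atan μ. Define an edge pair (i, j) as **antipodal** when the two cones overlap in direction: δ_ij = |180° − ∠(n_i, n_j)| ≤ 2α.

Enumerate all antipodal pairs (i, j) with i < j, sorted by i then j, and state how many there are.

count = 7; pairs: (0,3), (0,4), (1,4), (1,5), (2,4), (2,5), (3,5)

α = atan 0.8 = 38.66°;  2α = 77.32°
n_0 = (-0.9630, -0.2695)
n_1 = (-0.4374, -0.8993)
n_2 = (+0.3246, -0.9459)
n_3 = (+0.9522, -0.3053)
n_4 = (+0.8203, +0.5719)
n_5 = (-0.3056, +0.9522)
  (0,1): δ = 131.57°  ·
  (0,2): δ = 86.69°  ·
  (0,3): δ = 33.41°  ✓
  (0,4): δ = 19.25°  ✓
  (0,5): δ = 92.16°  ·
  (1,2): δ = 135.13°  ·
  (1,3): δ = 81.84°  ·
  (1,4): δ = 29.18°  ✓
  (1,5): δ = 43.73°  ✓
  (2,3): δ = 126.72°  ·
  (2,4): δ = 74.06°  ✓
  (2,5): δ = 1.15°  ✓
  (3,4): δ = 127.34°  ·
  (3,5): δ = 54.43°  ✓
  (4,5): δ = 107.09°  ·
antipodal pairs: 7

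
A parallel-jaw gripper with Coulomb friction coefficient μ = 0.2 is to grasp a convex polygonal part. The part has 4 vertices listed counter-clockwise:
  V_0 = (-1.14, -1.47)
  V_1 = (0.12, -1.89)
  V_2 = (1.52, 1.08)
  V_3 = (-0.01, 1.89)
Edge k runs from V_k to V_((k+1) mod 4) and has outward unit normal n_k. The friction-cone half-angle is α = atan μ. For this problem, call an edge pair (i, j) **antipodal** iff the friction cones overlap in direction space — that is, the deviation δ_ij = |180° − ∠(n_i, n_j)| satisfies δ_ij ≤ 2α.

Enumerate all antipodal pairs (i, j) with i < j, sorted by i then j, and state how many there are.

α = atan 0.2 = 11.31°;  2α = 22.62°
n_0 = (-0.3162, -0.9487)
n_1 = (+0.9045, -0.4264)
n_2 = (+0.4679, +0.8838)
n_3 = (-0.9478, +0.3188)
  (0,1): δ = 96.80°  ·
  (0,2): δ = 9.46°  ✓
  (0,3): δ = 89.85°  ·
  (1,2): δ = 92.66°  ·
  (1,3): δ = 6.65°  ✓
  (2,3): δ = 80.69°  ·
antipodal pairs: 2

count = 2; pairs: (0,2), (1,3)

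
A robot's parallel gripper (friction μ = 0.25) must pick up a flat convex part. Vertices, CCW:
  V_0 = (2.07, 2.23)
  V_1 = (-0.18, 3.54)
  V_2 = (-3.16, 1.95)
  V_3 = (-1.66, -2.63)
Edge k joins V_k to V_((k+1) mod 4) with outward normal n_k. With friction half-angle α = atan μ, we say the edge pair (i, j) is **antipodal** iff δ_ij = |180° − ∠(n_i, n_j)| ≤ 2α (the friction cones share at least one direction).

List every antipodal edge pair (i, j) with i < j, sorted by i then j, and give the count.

α = atan 0.25 = 14.04°;  2α = 28.07°
n_0 = (+0.5032, +0.8642)
n_1 = (-0.4707, +0.8823)
n_2 = (-0.9503, -0.3112)
n_3 = (+0.7933, -0.6088)
  (0,1): δ = 121.71°  ·
  (0,2): δ = 41.66°  ·
  (0,3): δ = 82.70°  ·
  (1,2): δ = 99.95°  ·
  (1,3): δ = 24.41°  ✓
  (2,3): δ = 55.64°  ·
antipodal pairs: 1

count = 1; pairs: (1,3)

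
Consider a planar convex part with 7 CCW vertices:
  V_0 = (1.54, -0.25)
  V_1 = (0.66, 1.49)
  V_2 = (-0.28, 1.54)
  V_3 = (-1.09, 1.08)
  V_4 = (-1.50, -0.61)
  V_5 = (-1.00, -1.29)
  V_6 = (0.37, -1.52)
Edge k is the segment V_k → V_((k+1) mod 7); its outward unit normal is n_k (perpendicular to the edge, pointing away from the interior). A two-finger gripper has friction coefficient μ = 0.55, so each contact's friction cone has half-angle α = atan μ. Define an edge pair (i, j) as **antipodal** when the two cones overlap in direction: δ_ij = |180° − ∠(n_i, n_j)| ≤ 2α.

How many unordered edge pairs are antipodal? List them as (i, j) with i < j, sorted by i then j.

count = 9; pairs: (0,3), (0,4), (0,5), (1,4), (1,5), (1,6), (2,5), (2,6), (3,6)

α = atan 0.55 = 28.81°;  2α = 57.62°
n_0 = (+0.8924, +0.4513)
n_1 = (+0.0531, +0.9986)
n_2 = (-0.4938, +0.8696)
n_3 = (-0.9718, +0.2358)
n_4 = (-0.8057, -0.5924)
n_5 = (-0.1656, -0.9862)
n_6 = (+0.7355, -0.6776)
  (0,1): δ = 119.87°  ·
  (0,2): δ = 87.24°  ·
  (0,3): δ = 40.46°  ✓
  (0,4): δ = 9.50°  ✓
  (0,5): δ = 53.64°  ✓
  (0,6): δ = 110.52°  ·
  (1,2): δ = 147.36°  ·
  (1,3): δ = 100.59°  ·
  (1,4): δ = 50.63°  ✓
  (1,5): δ = 6.49°  ✓
  (1,6): δ = 50.39°  ✓
  (2,3): δ = 133.23°  ·
  (2,4): δ = 83.27°  ·
  (2,5): δ = 39.12°  ✓
  (2,6): δ = 17.75°  ✓
  (3,4): δ = 130.04°  ·
  (3,5): δ = 85.89°  ·
  (3,6): δ = 29.02°  ✓
  (4,5): δ = 135.86°  ·
  (4,6): δ = 78.98°  ·
  (5,6): δ = 123.12°  ·
antipodal pairs: 9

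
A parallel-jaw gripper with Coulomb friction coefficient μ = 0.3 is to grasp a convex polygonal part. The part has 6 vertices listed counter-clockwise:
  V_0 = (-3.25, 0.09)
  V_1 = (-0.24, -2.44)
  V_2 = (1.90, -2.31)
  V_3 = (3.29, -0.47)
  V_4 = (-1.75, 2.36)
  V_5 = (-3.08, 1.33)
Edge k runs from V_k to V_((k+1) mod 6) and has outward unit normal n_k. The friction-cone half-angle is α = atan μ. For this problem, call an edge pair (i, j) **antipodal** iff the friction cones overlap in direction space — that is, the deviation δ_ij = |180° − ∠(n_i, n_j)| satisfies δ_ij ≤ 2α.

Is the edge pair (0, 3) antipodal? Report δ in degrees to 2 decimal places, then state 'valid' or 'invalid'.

α = atan 0.3 = 16.70°;  2α = 33.40°
edge 0: e_0 = (+3.01, -2.53);  n_0 = (-0.6434, -0.7655)
edge 3: e_3 = (-5.04, +2.83);  n_3 = (+0.4896, +0.8719)
∠(n_0, n_3) = 169.27°
δ = |180° − 169.27°| = 10.73°
10.73° ≤ 2α = 33.40°  →  valid

δ = 10.73°, valid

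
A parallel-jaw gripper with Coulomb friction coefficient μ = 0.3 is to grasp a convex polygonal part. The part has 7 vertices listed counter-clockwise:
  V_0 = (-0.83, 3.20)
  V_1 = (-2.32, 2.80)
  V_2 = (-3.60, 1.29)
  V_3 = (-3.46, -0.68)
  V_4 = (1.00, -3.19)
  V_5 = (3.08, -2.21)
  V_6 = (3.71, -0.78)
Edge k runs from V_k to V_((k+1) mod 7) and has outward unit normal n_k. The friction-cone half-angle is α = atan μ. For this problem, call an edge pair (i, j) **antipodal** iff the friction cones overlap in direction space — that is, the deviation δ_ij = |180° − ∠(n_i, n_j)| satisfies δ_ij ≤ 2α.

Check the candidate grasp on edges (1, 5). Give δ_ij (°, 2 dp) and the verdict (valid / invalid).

δ = 16.51°, valid

α = atan 0.3 = 16.70°;  2α = 33.40°
edge 1: e_1 = (-1.28, -1.51);  n_1 = (-0.7628, +0.6466)
edge 5: e_5 = (+0.63, +1.43);  n_5 = (+0.9151, -0.4032)
∠(n_1, n_5) = 163.49°
δ = |180° − 163.49°| = 16.51°
16.51° ≤ 2α = 33.40°  →  valid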